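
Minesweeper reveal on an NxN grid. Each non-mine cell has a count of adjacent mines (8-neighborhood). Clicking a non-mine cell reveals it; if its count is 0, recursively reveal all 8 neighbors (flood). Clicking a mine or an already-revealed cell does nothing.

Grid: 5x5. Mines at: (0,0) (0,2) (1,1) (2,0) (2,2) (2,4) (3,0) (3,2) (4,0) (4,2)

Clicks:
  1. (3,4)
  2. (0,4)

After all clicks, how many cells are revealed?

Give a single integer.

Click 1 (3,4) count=1: revealed 1 new [(3,4)] -> total=1
Click 2 (0,4) count=0: revealed 4 new [(0,3) (0,4) (1,3) (1,4)] -> total=5

Answer: 5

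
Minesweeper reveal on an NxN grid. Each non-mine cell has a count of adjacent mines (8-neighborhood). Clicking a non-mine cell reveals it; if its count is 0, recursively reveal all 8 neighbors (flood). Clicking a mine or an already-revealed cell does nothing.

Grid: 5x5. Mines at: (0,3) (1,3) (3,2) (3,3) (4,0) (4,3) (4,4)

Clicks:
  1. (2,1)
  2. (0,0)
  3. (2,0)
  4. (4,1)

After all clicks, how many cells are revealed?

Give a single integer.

Answer: 12

Derivation:
Click 1 (2,1) count=1: revealed 1 new [(2,1)] -> total=1
Click 2 (0,0) count=0: revealed 10 new [(0,0) (0,1) (0,2) (1,0) (1,1) (1,2) (2,0) (2,2) (3,0) (3,1)] -> total=11
Click 3 (2,0) count=0: revealed 0 new [(none)] -> total=11
Click 4 (4,1) count=2: revealed 1 new [(4,1)] -> total=12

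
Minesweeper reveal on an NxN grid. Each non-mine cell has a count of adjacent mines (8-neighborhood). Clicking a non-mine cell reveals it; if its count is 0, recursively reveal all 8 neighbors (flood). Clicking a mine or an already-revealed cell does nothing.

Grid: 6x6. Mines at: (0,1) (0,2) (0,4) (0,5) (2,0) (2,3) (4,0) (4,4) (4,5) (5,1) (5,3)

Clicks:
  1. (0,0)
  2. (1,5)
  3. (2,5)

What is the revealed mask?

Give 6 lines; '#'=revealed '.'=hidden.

Click 1 (0,0) count=1: revealed 1 new [(0,0)] -> total=1
Click 2 (1,5) count=2: revealed 1 new [(1,5)] -> total=2
Click 3 (2,5) count=0: revealed 5 new [(1,4) (2,4) (2,5) (3,4) (3,5)] -> total=7

Answer: #.....
....##
....##
....##
......
......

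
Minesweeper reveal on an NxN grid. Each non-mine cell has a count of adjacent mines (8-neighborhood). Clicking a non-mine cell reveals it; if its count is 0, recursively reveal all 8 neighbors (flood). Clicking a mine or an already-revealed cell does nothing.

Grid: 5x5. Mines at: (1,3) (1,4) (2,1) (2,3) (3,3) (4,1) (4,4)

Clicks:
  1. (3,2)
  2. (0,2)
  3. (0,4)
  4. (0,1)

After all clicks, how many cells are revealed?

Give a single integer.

Answer: 8

Derivation:
Click 1 (3,2) count=4: revealed 1 new [(3,2)] -> total=1
Click 2 (0,2) count=1: revealed 1 new [(0,2)] -> total=2
Click 3 (0,4) count=2: revealed 1 new [(0,4)] -> total=3
Click 4 (0,1) count=0: revealed 5 new [(0,0) (0,1) (1,0) (1,1) (1,2)] -> total=8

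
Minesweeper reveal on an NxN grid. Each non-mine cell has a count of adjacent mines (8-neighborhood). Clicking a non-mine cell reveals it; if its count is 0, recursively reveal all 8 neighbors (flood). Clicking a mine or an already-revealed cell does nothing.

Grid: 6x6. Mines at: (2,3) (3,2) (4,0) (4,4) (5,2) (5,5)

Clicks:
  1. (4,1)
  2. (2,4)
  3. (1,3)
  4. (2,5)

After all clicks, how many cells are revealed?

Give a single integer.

Answer: 22

Derivation:
Click 1 (4,1) count=3: revealed 1 new [(4,1)] -> total=1
Click 2 (2,4) count=1: revealed 1 new [(2,4)] -> total=2
Click 3 (1,3) count=1: revealed 1 new [(1,3)] -> total=3
Click 4 (2,5) count=0: revealed 19 new [(0,0) (0,1) (0,2) (0,3) (0,4) (0,5) (1,0) (1,1) (1,2) (1,4) (1,5) (2,0) (2,1) (2,2) (2,5) (3,0) (3,1) (3,4) (3,5)] -> total=22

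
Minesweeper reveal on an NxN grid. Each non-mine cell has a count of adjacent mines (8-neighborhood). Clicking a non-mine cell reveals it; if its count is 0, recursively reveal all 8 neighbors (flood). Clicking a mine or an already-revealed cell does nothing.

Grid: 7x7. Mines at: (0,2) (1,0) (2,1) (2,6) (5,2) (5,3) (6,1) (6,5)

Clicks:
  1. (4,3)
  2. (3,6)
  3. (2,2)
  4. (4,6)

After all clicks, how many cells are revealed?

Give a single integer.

Answer: 26

Derivation:
Click 1 (4,3) count=2: revealed 1 new [(4,3)] -> total=1
Click 2 (3,6) count=1: revealed 1 new [(3,6)] -> total=2
Click 3 (2,2) count=1: revealed 1 new [(2,2)] -> total=3
Click 4 (4,6) count=0: revealed 23 new [(0,3) (0,4) (0,5) (0,6) (1,2) (1,3) (1,4) (1,5) (1,6) (2,3) (2,4) (2,5) (3,2) (3,3) (3,4) (3,5) (4,2) (4,4) (4,5) (4,6) (5,4) (5,5) (5,6)] -> total=26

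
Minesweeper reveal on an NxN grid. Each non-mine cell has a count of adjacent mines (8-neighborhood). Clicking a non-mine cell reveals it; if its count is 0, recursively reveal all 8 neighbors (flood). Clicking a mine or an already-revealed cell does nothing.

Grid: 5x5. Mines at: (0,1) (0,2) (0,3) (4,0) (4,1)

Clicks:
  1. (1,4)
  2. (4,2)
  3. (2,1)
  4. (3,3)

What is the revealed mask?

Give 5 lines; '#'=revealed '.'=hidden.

Answer: .....
#####
#####
#####
..###

Derivation:
Click 1 (1,4) count=1: revealed 1 new [(1,4)] -> total=1
Click 2 (4,2) count=1: revealed 1 new [(4,2)] -> total=2
Click 3 (2,1) count=0: revealed 16 new [(1,0) (1,1) (1,2) (1,3) (2,0) (2,1) (2,2) (2,3) (2,4) (3,0) (3,1) (3,2) (3,3) (3,4) (4,3) (4,4)] -> total=18
Click 4 (3,3) count=0: revealed 0 new [(none)] -> total=18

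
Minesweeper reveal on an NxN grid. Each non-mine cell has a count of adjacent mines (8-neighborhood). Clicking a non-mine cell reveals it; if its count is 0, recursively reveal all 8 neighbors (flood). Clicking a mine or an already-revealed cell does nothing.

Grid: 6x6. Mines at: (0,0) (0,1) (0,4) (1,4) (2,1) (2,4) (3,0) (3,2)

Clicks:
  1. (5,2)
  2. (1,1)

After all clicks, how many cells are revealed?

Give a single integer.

Click 1 (5,2) count=0: revealed 15 new [(3,3) (3,4) (3,5) (4,0) (4,1) (4,2) (4,3) (4,4) (4,5) (5,0) (5,1) (5,2) (5,3) (5,4) (5,5)] -> total=15
Click 2 (1,1) count=3: revealed 1 new [(1,1)] -> total=16

Answer: 16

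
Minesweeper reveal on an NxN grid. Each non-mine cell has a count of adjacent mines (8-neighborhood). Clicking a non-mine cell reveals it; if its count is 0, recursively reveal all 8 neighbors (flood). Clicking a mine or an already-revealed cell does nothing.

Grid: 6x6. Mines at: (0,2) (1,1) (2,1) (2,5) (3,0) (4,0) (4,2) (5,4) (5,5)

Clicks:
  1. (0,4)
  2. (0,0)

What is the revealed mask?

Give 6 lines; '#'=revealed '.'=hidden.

Click 1 (0,4) count=0: revealed 6 new [(0,3) (0,4) (0,5) (1,3) (1,4) (1,5)] -> total=6
Click 2 (0,0) count=1: revealed 1 new [(0,0)] -> total=7

Answer: #..###
...###
......
......
......
......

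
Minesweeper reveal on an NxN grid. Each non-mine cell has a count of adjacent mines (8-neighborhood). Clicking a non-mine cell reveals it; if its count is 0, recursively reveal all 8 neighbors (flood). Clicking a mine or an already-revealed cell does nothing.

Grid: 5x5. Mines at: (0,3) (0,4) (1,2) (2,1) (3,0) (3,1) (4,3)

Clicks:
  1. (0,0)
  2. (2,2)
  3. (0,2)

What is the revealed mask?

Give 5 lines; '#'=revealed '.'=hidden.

Click 1 (0,0) count=0: revealed 4 new [(0,0) (0,1) (1,0) (1,1)] -> total=4
Click 2 (2,2) count=3: revealed 1 new [(2,2)] -> total=5
Click 3 (0,2) count=2: revealed 1 new [(0,2)] -> total=6

Answer: ###..
##...
..#..
.....
.....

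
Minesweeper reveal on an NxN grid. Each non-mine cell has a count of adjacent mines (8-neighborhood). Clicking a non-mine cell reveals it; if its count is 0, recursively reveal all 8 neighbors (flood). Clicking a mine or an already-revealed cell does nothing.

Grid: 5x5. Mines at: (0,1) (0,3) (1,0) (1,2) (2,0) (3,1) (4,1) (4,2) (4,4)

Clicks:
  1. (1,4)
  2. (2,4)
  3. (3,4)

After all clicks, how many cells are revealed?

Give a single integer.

Answer: 6

Derivation:
Click 1 (1,4) count=1: revealed 1 new [(1,4)] -> total=1
Click 2 (2,4) count=0: revealed 5 new [(1,3) (2,3) (2,4) (3,3) (3,4)] -> total=6
Click 3 (3,4) count=1: revealed 0 new [(none)] -> total=6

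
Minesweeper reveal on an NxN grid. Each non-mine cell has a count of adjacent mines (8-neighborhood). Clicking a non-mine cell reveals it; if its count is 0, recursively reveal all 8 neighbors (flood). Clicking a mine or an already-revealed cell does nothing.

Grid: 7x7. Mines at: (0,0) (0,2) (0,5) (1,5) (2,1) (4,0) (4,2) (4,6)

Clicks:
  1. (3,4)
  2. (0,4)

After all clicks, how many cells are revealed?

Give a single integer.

Click 1 (3,4) count=0: revealed 28 new [(1,2) (1,3) (1,4) (2,2) (2,3) (2,4) (2,5) (3,2) (3,3) (3,4) (3,5) (4,3) (4,4) (4,5) (5,0) (5,1) (5,2) (5,3) (5,4) (5,5) (5,6) (6,0) (6,1) (6,2) (6,3) (6,4) (6,5) (6,6)] -> total=28
Click 2 (0,4) count=2: revealed 1 new [(0,4)] -> total=29

Answer: 29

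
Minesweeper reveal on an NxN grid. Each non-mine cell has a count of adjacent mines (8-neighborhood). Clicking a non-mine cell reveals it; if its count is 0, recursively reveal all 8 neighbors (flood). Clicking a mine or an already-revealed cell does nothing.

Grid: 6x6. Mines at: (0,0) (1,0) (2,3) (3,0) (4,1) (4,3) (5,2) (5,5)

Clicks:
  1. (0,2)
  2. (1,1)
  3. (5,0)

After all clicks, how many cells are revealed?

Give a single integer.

Click 1 (0,2) count=0: revealed 16 new [(0,1) (0,2) (0,3) (0,4) (0,5) (1,1) (1,2) (1,3) (1,4) (1,5) (2,4) (2,5) (3,4) (3,5) (4,4) (4,5)] -> total=16
Click 2 (1,1) count=2: revealed 0 new [(none)] -> total=16
Click 3 (5,0) count=1: revealed 1 new [(5,0)] -> total=17

Answer: 17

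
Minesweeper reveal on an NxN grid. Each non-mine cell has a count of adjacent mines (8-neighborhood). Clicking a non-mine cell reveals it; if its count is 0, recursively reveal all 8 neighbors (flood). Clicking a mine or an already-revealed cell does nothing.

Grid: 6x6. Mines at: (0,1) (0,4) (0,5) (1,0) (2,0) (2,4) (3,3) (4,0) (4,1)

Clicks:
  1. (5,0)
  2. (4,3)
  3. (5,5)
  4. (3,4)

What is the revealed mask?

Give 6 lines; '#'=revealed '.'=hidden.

Answer: ......
......
......
....##
..####
#.####

Derivation:
Click 1 (5,0) count=2: revealed 1 new [(5,0)] -> total=1
Click 2 (4,3) count=1: revealed 1 new [(4,3)] -> total=2
Click 3 (5,5) count=0: revealed 9 new [(3,4) (3,5) (4,2) (4,4) (4,5) (5,2) (5,3) (5,4) (5,5)] -> total=11
Click 4 (3,4) count=2: revealed 0 new [(none)] -> total=11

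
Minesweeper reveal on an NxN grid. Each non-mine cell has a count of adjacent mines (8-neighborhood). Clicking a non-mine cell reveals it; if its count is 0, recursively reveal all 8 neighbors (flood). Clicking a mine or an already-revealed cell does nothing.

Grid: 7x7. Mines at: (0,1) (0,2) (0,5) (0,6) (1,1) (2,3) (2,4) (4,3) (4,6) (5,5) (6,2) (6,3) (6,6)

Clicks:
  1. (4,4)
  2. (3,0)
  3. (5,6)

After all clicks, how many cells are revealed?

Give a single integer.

Click 1 (4,4) count=2: revealed 1 new [(4,4)] -> total=1
Click 2 (3,0) count=0: revealed 14 new [(2,0) (2,1) (2,2) (3,0) (3,1) (3,2) (4,0) (4,1) (4,2) (5,0) (5,1) (5,2) (6,0) (6,1)] -> total=15
Click 3 (5,6) count=3: revealed 1 new [(5,6)] -> total=16

Answer: 16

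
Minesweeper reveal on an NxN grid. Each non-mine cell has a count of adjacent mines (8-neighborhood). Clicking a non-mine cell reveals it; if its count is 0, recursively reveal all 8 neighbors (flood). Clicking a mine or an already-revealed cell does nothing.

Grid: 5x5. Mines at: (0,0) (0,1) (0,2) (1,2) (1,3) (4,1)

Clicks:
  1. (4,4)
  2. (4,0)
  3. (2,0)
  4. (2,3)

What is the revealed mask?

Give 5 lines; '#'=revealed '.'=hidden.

Answer: .....
##...
#####
#####
#.###

Derivation:
Click 1 (4,4) count=0: revealed 9 new [(2,2) (2,3) (2,4) (3,2) (3,3) (3,4) (4,2) (4,3) (4,4)] -> total=9
Click 2 (4,0) count=1: revealed 1 new [(4,0)] -> total=10
Click 3 (2,0) count=0: revealed 6 new [(1,0) (1,1) (2,0) (2,1) (3,0) (3,1)] -> total=16
Click 4 (2,3) count=2: revealed 0 new [(none)] -> total=16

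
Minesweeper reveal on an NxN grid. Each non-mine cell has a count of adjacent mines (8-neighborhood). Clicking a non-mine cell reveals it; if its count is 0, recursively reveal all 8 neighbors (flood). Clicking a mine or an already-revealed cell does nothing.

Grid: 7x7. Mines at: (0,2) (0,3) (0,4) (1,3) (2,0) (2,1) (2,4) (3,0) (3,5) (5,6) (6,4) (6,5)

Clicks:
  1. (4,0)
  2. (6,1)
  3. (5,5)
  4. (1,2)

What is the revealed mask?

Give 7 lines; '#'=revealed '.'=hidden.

Click 1 (4,0) count=1: revealed 1 new [(4,0)] -> total=1
Click 2 (6,1) count=0: revealed 17 new [(3,1) (3,2) (3,3) (3,4) (4,1) (4,2) (4,3) (4,4) (5,0) (5,1) (5,2) (5,3) (5,4) (6,0) (6,1) (6,2) (6,3)] -> total=18
Click 3 (5,5) count=3: revealed 1 new [(5,5)] -> total=19
Click 4 (1,2) count=4: revealed 1 new [(1,2)] -> total=20

Answer: .......
..#....
.......
.####..
#####..
######.
####...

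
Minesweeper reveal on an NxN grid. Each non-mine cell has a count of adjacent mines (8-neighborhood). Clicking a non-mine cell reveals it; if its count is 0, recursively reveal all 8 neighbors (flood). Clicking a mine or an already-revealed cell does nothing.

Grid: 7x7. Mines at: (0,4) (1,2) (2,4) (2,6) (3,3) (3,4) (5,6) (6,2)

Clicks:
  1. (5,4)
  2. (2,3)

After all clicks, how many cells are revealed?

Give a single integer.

Answer: 10

Derivation:
Click 1 (5,4) count=0: revealed 9 new [(4,3) (4,4) (4,5) (5,3) (5,4) (5,5) (6,3) (6,4) (6,5)] -> total=9
Click 2 (2,3) count=4: revealed 1 new [(2,3)] -> total=10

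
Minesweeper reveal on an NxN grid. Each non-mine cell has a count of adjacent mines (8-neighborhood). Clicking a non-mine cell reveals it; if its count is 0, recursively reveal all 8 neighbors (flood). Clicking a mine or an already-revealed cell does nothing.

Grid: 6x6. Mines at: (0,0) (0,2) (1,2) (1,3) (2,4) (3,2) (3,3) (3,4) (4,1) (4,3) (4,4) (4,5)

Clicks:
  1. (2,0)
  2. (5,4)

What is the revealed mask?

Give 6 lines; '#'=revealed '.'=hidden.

Click 1 (2,0) count=0: revealed 6 new [(1,0) (1,1) (2,0) (2,1) (3,0) (3,1)] -> total=6
Click 2 (5,4) count=3: revealed 1 new [(5,4)] -> total=7

Answer: ......
##....
##....
##....
......
....#.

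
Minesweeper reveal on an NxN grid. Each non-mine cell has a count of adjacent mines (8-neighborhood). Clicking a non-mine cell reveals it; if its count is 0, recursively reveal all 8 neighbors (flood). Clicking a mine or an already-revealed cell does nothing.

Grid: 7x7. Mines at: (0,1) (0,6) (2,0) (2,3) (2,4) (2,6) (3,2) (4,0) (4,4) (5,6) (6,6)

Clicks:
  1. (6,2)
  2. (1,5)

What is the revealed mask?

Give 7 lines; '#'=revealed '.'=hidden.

Click 1 (6,2) count=0: revealed 15 new [(4,1) (4,2) (4,3) (5,0) (5,1) (5,2) (5,3) (5,4) (5,5) (6,0) (6,1) (6,2) (6,3) (6,4) (6,5)] -> total=15
Click 2 (1,5) count=3: revealed 1 new [(1,5)] -> total=16

Answer: .......
.....#.
.......
.......
.###...
######.
######.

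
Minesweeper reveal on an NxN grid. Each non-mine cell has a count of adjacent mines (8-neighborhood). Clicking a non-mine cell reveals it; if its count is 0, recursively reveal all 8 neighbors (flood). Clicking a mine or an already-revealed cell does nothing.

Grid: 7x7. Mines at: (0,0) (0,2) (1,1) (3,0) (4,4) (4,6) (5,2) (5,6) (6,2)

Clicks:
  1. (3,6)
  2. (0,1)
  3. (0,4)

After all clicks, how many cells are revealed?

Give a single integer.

Answer: 25

Derivation:
Click 1 (3,6) count=1: revealed 1 new [(3,6)] -> total=1
Click 2 (0,1) count=3: revealed 1 new [(0,1)] -> total=2
Click 3 (0,4) count=0: revealed 23 new [(0,3) (0,4) (0,5) (0,6) (1,2) (1,3) (1,4) (1,5) (1,6) (2,1) (2,2) (2,3) (2,4) (2,5) (2,6) (3,1) (3,2) (3,3) (3,4) (3,5) (4,1) (4,2) (4,3)] -> total=25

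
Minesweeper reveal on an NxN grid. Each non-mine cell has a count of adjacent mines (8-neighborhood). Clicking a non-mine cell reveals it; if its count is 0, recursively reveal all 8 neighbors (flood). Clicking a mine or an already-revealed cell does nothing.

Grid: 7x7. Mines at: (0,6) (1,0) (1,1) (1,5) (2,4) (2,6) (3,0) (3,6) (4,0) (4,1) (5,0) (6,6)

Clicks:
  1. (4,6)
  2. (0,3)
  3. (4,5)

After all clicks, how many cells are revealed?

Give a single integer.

Click 1 (4,6) count=1: revealed 1 new [(4,6)] -> total=1
Click 2 (0,3) count=0: revealed 6 new [(0,2) (0,3) (0,4) (1,2) (1,3) (1,4)] -> total=7
Click 3 (4,5) count=1: revealed 1 new [(4,5)] -> total=8

Answer: 8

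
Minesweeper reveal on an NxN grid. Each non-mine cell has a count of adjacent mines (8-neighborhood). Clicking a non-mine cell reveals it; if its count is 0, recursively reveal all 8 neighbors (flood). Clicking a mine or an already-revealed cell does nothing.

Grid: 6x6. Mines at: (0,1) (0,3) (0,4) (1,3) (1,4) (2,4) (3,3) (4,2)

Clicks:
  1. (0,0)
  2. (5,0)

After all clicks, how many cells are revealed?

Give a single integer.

Answer: 14

Derivation:
Click 1 (0,0) count=1: revealed 1 new [(0,0)] -> total=1
Click 2 (5,0) count=0: revealed 13 new [(1,0) (1,1) (1,2) (2,0) (2,1) (2,2) (3,0) (3,1) (3,2) (4,0) (4,1) (5,0) (5,1)] -> total=14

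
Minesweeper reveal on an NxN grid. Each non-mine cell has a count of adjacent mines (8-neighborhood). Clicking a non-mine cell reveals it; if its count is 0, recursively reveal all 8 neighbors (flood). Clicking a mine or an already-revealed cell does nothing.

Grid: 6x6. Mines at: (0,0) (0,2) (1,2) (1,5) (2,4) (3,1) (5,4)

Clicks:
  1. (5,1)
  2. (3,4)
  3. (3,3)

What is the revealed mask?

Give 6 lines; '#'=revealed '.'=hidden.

Answer: ......
......
......
...##.
####..
####..

Derivation:
Click 1 (5,1) count=0: revealed 8 new [(4,0) (4,1) (4,2) (4,3) (5,0) (5,1) (5,2) (5,3)] -> total=8
Click 2 (3,4) count=1: revealed 1 new [(3,4)] -> total=9
Click 3 (3,3) count=1: revealed 1 new [(3,3)] -> total=10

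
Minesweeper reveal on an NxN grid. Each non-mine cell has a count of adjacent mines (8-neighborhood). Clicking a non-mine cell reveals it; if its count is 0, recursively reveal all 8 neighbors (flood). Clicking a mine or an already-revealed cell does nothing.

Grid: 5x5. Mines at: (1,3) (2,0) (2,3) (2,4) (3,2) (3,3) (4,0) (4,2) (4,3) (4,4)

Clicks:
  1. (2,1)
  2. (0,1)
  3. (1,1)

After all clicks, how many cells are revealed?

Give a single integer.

Answer: 7

Derivation:
Click 1 (2,1) count=2: revealed 1 new [(2,1)] -> total=1
Click 2 (0,1) count=0: revealed 6 new [(0,0) (0,1) (0,2) (1,0) (1,1) (1,2)] -> total=7
Click 3 (1,1) count=1: revealed 0 new [(none)] -> total=7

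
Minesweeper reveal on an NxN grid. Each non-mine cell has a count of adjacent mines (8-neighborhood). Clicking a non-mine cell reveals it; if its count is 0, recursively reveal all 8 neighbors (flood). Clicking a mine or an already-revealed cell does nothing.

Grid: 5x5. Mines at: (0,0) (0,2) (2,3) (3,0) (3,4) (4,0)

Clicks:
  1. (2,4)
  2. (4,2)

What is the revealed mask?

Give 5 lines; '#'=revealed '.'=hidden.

Answer: .....
.....
....#
.###.
.###.

Derivation:
Click 1 (2,4) count=2: revealed 1 new [(2,4)] -> total=1
Click 2 (4,2) count=0: revealed 6 new [(3,1) (3,2) (3,3) (4,1) (4,2) (4,3)] -> total=7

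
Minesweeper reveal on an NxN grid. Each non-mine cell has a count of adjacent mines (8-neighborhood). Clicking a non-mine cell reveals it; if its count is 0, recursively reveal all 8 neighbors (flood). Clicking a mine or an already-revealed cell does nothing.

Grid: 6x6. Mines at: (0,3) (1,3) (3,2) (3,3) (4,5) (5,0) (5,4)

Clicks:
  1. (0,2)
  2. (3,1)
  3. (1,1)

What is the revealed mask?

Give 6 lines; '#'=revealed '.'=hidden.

Click 1 (0,2) count=2: revealed 1 new [(0,2)] -> total=1
Click 2 (3,1) count=1: revealed 1 new [(3,1)] -> total=2
Click 3 (1,1) count=0: revealed 11 new [(0,0) (0,1) (1,0) (1,1) (1,2) (2,0) (2,1) (2,2) (3,0) (4,0) (4,1)] -> total=13

Answer: ###...
###...
###...
##....
##....
......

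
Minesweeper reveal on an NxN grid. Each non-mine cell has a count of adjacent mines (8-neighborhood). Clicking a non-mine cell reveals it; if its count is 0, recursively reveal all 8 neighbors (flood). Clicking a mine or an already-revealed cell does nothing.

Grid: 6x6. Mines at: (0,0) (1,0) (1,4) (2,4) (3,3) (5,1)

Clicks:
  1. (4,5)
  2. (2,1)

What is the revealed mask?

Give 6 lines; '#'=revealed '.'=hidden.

Click 1 (4,5) count=0: revealed 10 new [(3,4) (3,5) (4,2) (4,3) (4,4) (4,5) (5,2) (5,3) (5,4) (5,5)] -> total=10
Click 2 (2,1) count=1: revealed 1 new [(2,1)] -> total=11

Answer: ......
......
.#....
....##
..####
..####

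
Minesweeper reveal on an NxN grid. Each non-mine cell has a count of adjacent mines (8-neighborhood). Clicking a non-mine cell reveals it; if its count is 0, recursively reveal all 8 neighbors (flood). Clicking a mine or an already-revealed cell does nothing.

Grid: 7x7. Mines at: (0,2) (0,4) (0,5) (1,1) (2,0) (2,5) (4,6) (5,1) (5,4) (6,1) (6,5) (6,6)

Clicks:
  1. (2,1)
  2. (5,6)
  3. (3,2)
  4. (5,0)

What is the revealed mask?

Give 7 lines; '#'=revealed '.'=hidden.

Click 1 (2,1) count=2: revealed 1 new [(2,1)] -> total=1
Click 2 (5,6) count=3: revealed 1 new [(5,6)] -> total=2
Click 3 (3,2) count=0: revealed 14 new [(1,2) (1,3) (1,4) (2,2) (2,3) (2,4) (3,1) (3,2) (3,3) (3,4) (4,1) (4,2) (4,3) (4,4)] -> total=16
Click 4 (5,0) count=2: revealed 1 new [(5,0)] -> total=17

Answer: .......
..###..
.####..
.####..
.####..
#.....#
.......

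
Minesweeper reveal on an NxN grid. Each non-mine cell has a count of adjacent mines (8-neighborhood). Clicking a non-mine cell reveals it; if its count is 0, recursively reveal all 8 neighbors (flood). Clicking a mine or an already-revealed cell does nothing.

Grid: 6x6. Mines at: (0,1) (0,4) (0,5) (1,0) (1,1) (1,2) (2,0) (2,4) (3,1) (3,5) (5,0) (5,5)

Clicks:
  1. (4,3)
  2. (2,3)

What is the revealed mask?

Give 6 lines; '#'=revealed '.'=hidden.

Click 1 (4,3) count=0: revealed 11 new [(3,2) (3,3) (3,4) (4,1) (4,2) (4,3) (4,4) (5,1) (5,2) (5,3) (5,4)] -> total=11
Click 2 (2,3) count=2: revealed 1 new [(2,3)] -> total=12

Answer: ......
......
...#..
..###.
.####.
.####.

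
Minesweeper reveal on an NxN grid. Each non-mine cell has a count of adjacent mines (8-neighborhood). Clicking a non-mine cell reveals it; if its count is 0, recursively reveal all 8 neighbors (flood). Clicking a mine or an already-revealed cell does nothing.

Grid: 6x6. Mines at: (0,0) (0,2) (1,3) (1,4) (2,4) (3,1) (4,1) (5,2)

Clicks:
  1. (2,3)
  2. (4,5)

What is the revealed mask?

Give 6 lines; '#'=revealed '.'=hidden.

Answer: ......
......
...#..
...###
...###
...###

Derivation:
Click 1 (2,3) count=3: revealed 1 new [(2,3)] -> total=1
Click 2 (4,5) count=0: revealed 9 new [(3,3) (3,4) (3,5) (4,3) (4,4) (4,5) (5,3) (5,4) (5,5)] -> total=10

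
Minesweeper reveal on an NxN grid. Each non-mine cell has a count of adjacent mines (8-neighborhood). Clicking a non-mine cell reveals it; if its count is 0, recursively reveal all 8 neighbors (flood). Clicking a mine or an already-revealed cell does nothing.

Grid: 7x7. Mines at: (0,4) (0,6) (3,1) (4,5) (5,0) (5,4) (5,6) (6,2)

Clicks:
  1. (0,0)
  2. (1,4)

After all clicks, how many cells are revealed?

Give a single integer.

Click 1 (0,0) count=0: revealed 26 new [(0,0) (0,1) (0,2) (0,3) (1,0) (1,1) (1,2) (1,3) (1,4) (1,5) (1,6) (2,0) (2,1) (2,2) (2,3) (2,4) (2,5) (2,6) (3,2) (3,3) (3,4) (3,5) (3,6) (4,2) (4,3) (4,4)] -> total=26
Click 2 (1,4) count=1: revealed 0 new [(none)] -> total=26

Answer: 26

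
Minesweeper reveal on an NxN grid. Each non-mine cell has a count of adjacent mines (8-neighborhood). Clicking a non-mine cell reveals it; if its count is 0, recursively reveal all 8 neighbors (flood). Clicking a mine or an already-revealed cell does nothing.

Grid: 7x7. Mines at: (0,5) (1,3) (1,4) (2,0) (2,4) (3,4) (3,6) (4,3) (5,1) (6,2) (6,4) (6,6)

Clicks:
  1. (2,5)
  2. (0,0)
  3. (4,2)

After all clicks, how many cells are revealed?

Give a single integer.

Click 1 (2,5) count=4: revealed 1 new [(2,5)] -> total=1
Click 2 (0,0) count=0: revealed 6 new [(0,0) (0,1) (0,2) (1,0) (1,1) (1,2)] -> total=7
Click 3 (4,2) count=2: revealed 1 new [(4,2)] -> total=8

Answer: 8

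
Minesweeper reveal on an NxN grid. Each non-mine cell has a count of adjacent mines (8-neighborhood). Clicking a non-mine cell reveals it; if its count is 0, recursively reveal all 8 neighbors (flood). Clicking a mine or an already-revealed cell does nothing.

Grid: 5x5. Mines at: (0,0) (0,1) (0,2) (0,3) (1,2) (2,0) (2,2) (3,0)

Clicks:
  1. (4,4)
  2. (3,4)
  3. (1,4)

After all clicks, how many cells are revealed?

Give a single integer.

Click 1 (4,4) count=0: revealed 12 new [(1,3) (1,4) (2,3) (2,4) (3,1) (3,2) (3,3) (3,4) (4,1) (4,2) (4,3) (4,4)] -> total=12
Click 2 (3,4) count=0: revealed 0 new [(none)] -> total=12
Click 3 (1,4) count=1: revealed 0 new [(none)] -> total=12

Answer: 12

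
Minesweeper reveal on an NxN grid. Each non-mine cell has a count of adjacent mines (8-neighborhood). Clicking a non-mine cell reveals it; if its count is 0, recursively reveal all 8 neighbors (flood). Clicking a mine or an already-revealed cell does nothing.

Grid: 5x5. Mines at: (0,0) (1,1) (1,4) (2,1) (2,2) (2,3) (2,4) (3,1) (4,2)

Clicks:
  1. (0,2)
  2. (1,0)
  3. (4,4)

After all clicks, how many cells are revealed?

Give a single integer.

Click 1 (0,2) count=1: revealed 1 new [(0,2)] -> total=1
Click 2 (1,0) count=3: revealed 1 new [(1,0)] -> total=2
Click 3 (4,4) count=0: revealed 4 new [(3,3) (3,4) (4,3) (4,4)] -> total=6

Answer: 6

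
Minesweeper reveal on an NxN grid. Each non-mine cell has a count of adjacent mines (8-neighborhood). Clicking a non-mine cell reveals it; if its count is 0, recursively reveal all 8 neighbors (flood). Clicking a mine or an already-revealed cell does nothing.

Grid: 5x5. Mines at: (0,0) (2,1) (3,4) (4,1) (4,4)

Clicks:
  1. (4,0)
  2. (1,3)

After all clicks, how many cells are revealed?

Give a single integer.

Answer: 12

Derivation:
Click 1 (4,0) count=1: revealed 1 new [(4,0)] -> total=1
Click 2 (1,3) count=0: revealed 11 new [(0,1) (0,2) (0,3) (0,4) (1,1) (1,2) (1,3) (1,4) (2,2) (2,3) (2,4)] -> total=12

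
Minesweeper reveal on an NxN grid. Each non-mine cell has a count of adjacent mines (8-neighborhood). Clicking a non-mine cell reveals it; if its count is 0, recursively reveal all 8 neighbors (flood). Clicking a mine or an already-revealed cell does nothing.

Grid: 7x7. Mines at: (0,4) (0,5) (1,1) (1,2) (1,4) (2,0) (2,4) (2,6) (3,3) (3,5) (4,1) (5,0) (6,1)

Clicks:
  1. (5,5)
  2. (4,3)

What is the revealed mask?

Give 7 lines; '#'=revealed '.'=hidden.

Click 1 (5,5) count=0: revealed 15 new [(4,2) (4,3) (4,4) (4,5) (4,6) (5,2) (5,3) (5,4) (5,5) (5,6) (6,2) (6,3) (6,4) (6,5) (6,6)] -> total=15
Click 2 (4,3) count=1: revealed 0 new [(none)] -> total=15

Answer: .......
.......
.......
.......
..#####
..#####
..#####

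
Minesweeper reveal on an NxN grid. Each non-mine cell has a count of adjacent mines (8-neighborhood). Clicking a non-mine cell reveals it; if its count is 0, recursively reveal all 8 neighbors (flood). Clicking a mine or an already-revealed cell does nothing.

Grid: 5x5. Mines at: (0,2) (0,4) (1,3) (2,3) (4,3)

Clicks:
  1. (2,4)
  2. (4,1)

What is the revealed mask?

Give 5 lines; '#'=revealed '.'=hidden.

Answer: ##...
###..
###.#
###..
###..

Derivation:
Click 1 (2,4) count=2: revealed 1 new [(2,4)] -> total=1
Click 2 (4,1) count=0: revealed 14 new [(0,0) (0,1) (1,0) (1,1) (1,2) (2,0) (2,1) (2,2) (3,0) (3,1) (3,2) (4,0) (4,1) (4,2)] -> total=15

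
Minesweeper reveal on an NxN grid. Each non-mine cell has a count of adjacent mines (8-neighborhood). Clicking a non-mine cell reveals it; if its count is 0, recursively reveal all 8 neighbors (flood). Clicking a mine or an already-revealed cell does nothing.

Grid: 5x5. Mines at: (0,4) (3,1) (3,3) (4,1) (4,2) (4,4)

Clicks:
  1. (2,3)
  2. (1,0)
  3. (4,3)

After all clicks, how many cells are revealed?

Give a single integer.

Answer: 13

Derivation:
Click 1 (2,3) count=1: revealed 1 new [(2,3)] -> total=1
Click 2 (1,0) count=0: revealed 11 new [(0,0) (0,1) (0,2) (0,3) (1,0) (1,1) (1,2) (1,3) (2,0) (2,1) (2,2)] -> total=12
Click 3 (4,3) count=3: revealed 1 new [(4,3)] -> total=13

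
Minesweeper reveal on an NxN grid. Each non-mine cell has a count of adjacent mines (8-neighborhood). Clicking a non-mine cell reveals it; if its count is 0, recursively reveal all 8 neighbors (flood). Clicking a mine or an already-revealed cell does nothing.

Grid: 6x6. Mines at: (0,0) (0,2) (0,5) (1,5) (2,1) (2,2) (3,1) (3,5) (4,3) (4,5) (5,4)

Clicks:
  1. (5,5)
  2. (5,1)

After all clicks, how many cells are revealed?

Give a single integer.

Answer: 7

Derivation:
Click 1 (5,5) count=2: revealed 1 new [(5,5)] -> total=1
Click 2 (5,1) count=0: revealed 6 new [(4,0) (4,1) (4,2) (5,0) (5,1) (5,2)] -> total=7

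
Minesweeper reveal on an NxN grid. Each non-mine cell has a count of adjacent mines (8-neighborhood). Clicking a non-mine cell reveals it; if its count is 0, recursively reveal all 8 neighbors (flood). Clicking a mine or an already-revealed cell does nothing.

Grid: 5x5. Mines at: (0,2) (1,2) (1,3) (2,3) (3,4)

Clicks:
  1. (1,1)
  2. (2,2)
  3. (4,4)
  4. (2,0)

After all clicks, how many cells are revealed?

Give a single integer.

Answer: 16

Derivation:
Click 1 (1,1) count=2: revealed 1 new [(1,1)] -> total=1
Click 2 (2,2) count=3: revealed 1 new [(2,2)] -> total=2
Click 3 (4,4) count=1: revealed 1 new [(4,4)] -> total=3
Click 4 (2,0) count=0: revealed 13 new [(0,0) (0,1) (1,0) (2,0) (2,1) (3,0) (3,1) (3,2) (3,3) (4,0) (4,1) (4,2) (4,3)] -> total=16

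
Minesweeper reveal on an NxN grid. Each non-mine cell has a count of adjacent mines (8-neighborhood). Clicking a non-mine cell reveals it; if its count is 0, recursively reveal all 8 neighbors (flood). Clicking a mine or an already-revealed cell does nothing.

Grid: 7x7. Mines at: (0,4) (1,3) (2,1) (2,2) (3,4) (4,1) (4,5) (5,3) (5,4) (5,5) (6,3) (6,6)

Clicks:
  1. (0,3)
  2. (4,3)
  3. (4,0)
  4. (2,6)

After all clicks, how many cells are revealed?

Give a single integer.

Answer: 11

Derivation:
Click 1 (0,3) count=2: revealed 1 new [(0,3)] -> total=1
Click 2 (4,3) count=3: revealed 1 new [(4,3)] -> total=2
Click 3 (4,0) count=1: revealed 1 new [(4,0)] -> total=3
Click 4 (2,6) count=0: revealed 8 new [(0,5) (0,6) (1,5) (1,6) (2,5) (2,6) (3,5) (3,6)] -> total=11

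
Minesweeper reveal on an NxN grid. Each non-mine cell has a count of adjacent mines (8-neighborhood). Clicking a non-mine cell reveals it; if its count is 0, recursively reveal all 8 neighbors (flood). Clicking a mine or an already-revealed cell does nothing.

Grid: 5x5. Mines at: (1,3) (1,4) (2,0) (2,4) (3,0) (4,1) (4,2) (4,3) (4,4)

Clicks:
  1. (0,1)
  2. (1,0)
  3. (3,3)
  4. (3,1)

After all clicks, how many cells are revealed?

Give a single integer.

Answer: 8

Derivation:
Click 1 (0,1) count=0: revealed 6 new [(0,0) (0,1) (0,2) (1,0) (1,1) (1,2)] -> total=6
Click 2 (1,0) count=1: revealed 0 new [(none)] -> total=6
Click 3 (3,3) count=4: revealed 1 new [(3,3)] -> total=7
Click 4 (3,1) count=4: revealed 1 new [(3,1)] -> total=8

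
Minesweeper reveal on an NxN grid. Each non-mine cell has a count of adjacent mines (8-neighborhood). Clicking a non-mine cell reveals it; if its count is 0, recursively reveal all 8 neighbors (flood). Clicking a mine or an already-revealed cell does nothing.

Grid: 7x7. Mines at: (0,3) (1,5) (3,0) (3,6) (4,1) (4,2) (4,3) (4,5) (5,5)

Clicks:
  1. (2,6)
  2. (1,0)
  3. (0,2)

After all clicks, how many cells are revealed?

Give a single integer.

Answer: 18

Derivation:
Click 1 (2,6) count=2: revealed 1 new [(2,6)] -> total=1
Click 2 (1,0) count=0: revealed 17 new [(0,0) (0,1) (0,2) (1,0) (1,1) (1,2) (1,3) (1,4) (2,0) (2,1) (2,2) (2,3) (2,4) (3,1) (3,2) (3,3) (3,4)] -> total=18
Click 3 (0,2) count=1: revealed 0 new [(none)] -> total=18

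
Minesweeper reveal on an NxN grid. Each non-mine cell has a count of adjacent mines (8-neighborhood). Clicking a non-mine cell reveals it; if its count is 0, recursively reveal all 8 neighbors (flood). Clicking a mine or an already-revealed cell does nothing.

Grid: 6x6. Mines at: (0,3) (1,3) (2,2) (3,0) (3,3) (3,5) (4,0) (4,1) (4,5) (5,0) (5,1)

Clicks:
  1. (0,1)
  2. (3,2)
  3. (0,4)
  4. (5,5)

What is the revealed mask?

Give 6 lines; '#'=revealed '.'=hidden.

Click 1 (0,1) count=0: revealed 8 new [(0,0) (0,1) (0,2) (1,0) (1,1) (1,2) (2,0) (2,1)] -> total=8
Click 2 (3,2) count=3: revealed 1 new [(3,2)] -> total=9
Click 3 (0,4) count=2: revealed 1 new [(0,4)] -> total=10
Click 4 (5,5) count=1: revealed 1 new [(5,5)] -> total=11

Answer: ###.#.
###...
##....
..#...
......
.....#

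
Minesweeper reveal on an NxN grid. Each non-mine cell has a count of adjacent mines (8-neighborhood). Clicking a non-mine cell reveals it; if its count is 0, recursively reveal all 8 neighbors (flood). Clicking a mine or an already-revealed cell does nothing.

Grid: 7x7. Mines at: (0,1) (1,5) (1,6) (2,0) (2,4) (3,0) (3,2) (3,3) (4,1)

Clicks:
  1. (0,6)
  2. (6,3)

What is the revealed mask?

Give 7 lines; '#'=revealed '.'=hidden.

Answer: ......#
.......
.....##
....###
..#####
#######
#######

Derivation:
Click 1 (0,6) count=2: revealed 1 new [(0,6)] -> total=1
Click 2 (6,3) count=0: revealed 24 new [(2,5) (2,6) (3,4) (3,5) (3,6) (4,2) (4,3) (4,4) (4,5) (4,6) (5,0) (5,1) (5,2) (5,3) (5,4) (5,5) (5,6) (6,0) (6,1) (6,2) (6,3) (6,4) (6,5) (6,6)] -> total=25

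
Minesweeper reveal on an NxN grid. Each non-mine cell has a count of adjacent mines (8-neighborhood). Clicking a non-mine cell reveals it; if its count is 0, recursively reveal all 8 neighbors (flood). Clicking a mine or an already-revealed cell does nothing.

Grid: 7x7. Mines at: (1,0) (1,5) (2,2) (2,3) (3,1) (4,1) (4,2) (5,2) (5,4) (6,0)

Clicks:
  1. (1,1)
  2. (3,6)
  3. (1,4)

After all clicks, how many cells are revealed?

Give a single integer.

Click 1 (1,1) count=2: revealed 1 new [(1,1)] -> total=1
Click 2 (3,6) count=0: revealed 13 new [(2,4) (2,5) (2,6) (3,4) (3,5) (3,6) (4,4) (4,5) (4,6) (5,5) (5,6) (6,5) (6,6)] -> total=14
Click 3 (1,4) count=2: revealed 1 new [(1,4)] -> total=15

Answer: 15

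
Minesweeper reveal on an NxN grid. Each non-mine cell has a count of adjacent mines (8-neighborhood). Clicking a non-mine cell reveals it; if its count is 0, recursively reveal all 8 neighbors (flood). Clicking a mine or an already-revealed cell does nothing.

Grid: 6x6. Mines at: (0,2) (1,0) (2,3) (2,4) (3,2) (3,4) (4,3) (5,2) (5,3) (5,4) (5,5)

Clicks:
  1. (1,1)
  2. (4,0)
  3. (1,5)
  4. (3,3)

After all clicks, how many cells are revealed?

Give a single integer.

Answer: 11

Derivation:
Click 1 (1,1) count=2: revealed 1 new [(1,1)] -> total=1
Click 2 (4,0) count=0: revealed 8 new [(2,0) (2,1) (3,0) (3,1) (4,0) (4,1) (5,0) (5,1)] -> total=9
Click 3 (1,5) count=1: revealed 1 new [(1,5)] -> total=10
Click 4 (3,3) count=5: revealed 1 new [(3,3)] -> total=11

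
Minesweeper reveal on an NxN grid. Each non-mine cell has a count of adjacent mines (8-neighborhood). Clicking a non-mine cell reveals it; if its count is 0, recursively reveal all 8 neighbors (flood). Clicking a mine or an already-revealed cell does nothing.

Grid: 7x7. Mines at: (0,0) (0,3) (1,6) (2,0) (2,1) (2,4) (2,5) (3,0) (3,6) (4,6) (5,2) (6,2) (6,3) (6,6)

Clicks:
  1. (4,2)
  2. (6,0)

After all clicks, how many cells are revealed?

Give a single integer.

Click 1 (4,2) count=1: revealed 1 new [(4,2)] -> total=1
Click 2 (6,0) count=0: revealed 6 new [(4,0) (4,1) (5,0) (5,1) (6,0) (6,1)] -> total=7

Answer: 7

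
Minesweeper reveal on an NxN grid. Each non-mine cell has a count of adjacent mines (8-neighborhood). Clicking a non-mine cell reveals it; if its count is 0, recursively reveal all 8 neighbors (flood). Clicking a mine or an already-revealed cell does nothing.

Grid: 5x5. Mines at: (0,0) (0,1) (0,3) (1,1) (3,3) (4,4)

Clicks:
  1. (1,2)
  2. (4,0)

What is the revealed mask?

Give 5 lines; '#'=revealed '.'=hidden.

Answer: .....
..#..
###..
###..
###..

Derivation:
Click 1 (1,2) count=3: revealed 1 new [(1,2)] -> total=1
Click 2 (4,0) count=0: revealed 9 new [(2,0) (2,1) (2,2) (3,0) (3,1) (3,2) (4,0) (4,1) (4,2)] -> total=10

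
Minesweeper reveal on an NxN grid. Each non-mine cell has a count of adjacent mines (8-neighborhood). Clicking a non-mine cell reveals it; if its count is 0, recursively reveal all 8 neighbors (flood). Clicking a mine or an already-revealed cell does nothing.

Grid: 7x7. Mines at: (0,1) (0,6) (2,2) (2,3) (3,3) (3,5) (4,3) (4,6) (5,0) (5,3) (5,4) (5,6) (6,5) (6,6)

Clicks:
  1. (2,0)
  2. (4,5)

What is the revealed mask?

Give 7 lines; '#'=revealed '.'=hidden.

Answer: .......
##.....
##.....
##.....
##...#.
.......
.......

Derivation:
Click 1 (2,0) count=0: revealed 8 new [(1,0) (1,1) (2,0) (2,1) (3,0) (3,1) (4,0) (4,1)] -> total=8
Click 2 (4,5) count=4: revealed 1 new [(4,5)] -> total=9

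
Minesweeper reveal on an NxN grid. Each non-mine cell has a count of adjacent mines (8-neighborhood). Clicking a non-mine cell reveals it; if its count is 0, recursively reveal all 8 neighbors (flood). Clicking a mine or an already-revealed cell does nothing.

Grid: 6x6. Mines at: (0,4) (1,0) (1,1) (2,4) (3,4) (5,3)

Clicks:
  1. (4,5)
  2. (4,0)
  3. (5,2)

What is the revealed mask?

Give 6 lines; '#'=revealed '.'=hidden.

Answer: ......
......
####..
####..
####.#
###...

Derivation:
Click 1 (4,5) count=1: revealed 1 new [(4,5)] -> total=1
Click 2 (4,0) count=0: revealed 15 new [(2,0) (2,1) (2,2) (2,3) (3,0) (3,1) (3,2) (3,3) (4,0) (4,1) (4,2) (4,3) (5,0) (5,1) (5,2)] -> total=16
Click 3 (5,2) count=1: revealed 0 new [(none)] -> total=16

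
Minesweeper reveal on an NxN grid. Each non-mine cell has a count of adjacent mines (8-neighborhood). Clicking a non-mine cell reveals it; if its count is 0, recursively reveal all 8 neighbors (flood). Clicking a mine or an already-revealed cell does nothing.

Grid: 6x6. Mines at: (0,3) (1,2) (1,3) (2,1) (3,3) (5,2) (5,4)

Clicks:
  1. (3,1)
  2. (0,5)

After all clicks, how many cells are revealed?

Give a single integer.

Answer: 11

Derivation:
Click 1 (3,1) count=1: revealed 1 new [(3,1)] -> total=1
Click 2 (0,5) count=0: revealed 10 new [(0,4) (0,5) (1,4) (1,5) (2,4) (2,5) (3,4) (3,5) (4,4) (4,5)] -> total=11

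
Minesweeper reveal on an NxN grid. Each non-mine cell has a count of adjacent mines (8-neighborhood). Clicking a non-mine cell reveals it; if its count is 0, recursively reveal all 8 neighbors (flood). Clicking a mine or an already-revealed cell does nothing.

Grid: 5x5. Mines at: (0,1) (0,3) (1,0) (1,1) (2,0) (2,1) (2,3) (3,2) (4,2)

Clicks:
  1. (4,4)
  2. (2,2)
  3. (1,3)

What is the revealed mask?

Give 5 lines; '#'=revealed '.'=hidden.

Answer: .....
...#.
..#..
...##
...##

Derivation:
Click 1 (4,4) count=0: revealed 4 new [(3,3) (3,4) (4,3) (4,4)] -> total=4
Click 2 (2,2) count=4: revealed 1 new [(2,2)] -> total=5
Click 3 (1,3) count=2: revealed 1 new [(1,3)] -> total=6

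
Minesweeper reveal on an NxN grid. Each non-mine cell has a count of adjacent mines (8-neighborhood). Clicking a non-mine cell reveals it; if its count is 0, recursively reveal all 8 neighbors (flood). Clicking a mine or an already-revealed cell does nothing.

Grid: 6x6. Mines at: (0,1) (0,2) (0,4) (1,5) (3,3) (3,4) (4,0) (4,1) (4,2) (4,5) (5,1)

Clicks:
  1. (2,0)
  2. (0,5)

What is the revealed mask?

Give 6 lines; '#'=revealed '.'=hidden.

Click 1 (2,0) count=0: revealed 9 new [(1,0) (1,1) (1,2) (2,0) (2,1) (2,2) (3,0) (3,1) (3,2)] -> total=9
Click 2 (0,5) count=2: revealed 1 new [(0,5)] -> total=10

Answer: .....#
###...
###...
###...
......
......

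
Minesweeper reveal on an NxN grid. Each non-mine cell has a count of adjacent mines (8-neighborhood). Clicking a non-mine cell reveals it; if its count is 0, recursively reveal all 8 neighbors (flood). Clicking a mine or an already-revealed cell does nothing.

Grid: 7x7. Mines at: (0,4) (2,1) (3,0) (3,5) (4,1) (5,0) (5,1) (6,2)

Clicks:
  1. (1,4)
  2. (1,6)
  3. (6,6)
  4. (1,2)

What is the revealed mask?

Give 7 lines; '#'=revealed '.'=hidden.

Click 1 (1,4) count=1: revealed 1 new [(1,4)] -> total=1
Click 2 (1,6) count=0: revealed 6 new [(0,5) (0,6) (1,5) (1,6) (2,5) (2,6)] -> total=7
Click 3 (6,6) count=0: revealed 22 new [(1,2) (1,3) (2,2) (2,3) (2,4) (3,2) (3,3) (3,4) (4,2) (4,3) (4,4) (4,5) (4,6) (5,2) (5,3) (5,4) (5,5) (5,6) (6,3) (6,4) (6,5) (6,6)] -> total=29
Click 4 (1,2) count=1: revealed 0 new [(none)] -> total=29

Answer: .....##
..#####
..#####
..###..
..#####
..#####
...####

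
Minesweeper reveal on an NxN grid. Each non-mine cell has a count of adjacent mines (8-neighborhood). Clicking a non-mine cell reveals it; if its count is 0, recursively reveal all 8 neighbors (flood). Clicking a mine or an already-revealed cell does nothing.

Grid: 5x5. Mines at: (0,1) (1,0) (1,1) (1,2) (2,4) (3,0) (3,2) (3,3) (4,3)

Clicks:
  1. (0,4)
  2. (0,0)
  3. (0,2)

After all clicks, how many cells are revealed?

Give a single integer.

Click 1 (0,4) count=0: revealed 4 new [(0,3) (0,4) (1,3) (1,4)] -> total=4
Click 2 (0,0) count=3: revealed 1 new [(0,0)] -> total=5
Click 3 (0,2) count=3: revealed 1 new [(0,2)] -> total=6

Answer: 6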